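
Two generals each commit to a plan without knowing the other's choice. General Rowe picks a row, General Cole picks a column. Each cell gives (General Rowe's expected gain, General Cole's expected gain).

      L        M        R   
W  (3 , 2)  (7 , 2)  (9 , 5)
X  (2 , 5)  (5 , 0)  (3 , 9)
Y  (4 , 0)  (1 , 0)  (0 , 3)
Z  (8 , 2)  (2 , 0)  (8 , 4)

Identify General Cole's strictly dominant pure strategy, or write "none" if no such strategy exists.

R

R vs L: W: 5>2, X: 9>5, Y: 3>0, Z: 4>2.
R vs M: W: 5>2, X: 9>0, Y: 3>0, Z: 4>0.
R strictly beats every other strategy against every opponent action, so it is strictly dominant.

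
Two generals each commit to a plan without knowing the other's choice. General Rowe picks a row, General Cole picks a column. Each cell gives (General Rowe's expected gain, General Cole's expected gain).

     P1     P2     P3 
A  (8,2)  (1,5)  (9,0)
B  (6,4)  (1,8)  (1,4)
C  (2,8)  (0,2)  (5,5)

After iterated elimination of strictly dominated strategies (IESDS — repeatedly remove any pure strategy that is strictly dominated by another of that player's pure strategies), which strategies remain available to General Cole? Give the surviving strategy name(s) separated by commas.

General Rowe's strategy C is strictly dominated by A (P1: 8>2, P2: 1>0, P3: 9>5) and is removed.
Column P1 is eliminated: P2 beats it against every remaining row (A: 5>2, B: 8>4).
For General Cole, P2 strictly dominates P3 on the remaining rows (A: 5>0, B: 8>4); eliminate P3.
Among the remaining strategies, none is strictly dominated by another pure strategy of the same player, so the elimination stops.
Surviving strategies — General Rowe: {A, B}; General Cole: {P2}.

P2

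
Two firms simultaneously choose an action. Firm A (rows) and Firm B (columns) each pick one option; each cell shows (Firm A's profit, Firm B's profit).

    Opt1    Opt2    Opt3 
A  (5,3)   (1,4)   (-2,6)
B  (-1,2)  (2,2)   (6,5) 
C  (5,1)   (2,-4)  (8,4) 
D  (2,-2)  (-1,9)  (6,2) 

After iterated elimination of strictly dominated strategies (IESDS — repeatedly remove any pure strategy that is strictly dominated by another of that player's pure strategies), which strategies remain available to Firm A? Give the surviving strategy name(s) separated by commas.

Firm A's strategy D is strictly dominated by C (Opt1: 5>2, Opt2: 2>-1, Opt3: 8>6) and is removed.
Column Opt1 is eliminated: Opt3 beats it against every remaining row (A: 6>3, B: 5>2, C: 4>1).
For Firm A, B strictly dominates A on the remaining columns (Opt2: 2>1, Opt3: 6>-2); eliminate A.
For Firm B, Opt3 strictly dominates Opt2 on the remaining rows (B: 5>2, C: 4>-4); eliminate Opt2.
For Firm A, C strictly dominates B on the remaining columns (Opt3: 8>6); eliminate B.
Among the remaining strategies, none is strictly dominated by another pure strategy of the same player, so the elimination stops.
Surviving strategies — Firm A: {C}; Firm B: {Opt3}.

C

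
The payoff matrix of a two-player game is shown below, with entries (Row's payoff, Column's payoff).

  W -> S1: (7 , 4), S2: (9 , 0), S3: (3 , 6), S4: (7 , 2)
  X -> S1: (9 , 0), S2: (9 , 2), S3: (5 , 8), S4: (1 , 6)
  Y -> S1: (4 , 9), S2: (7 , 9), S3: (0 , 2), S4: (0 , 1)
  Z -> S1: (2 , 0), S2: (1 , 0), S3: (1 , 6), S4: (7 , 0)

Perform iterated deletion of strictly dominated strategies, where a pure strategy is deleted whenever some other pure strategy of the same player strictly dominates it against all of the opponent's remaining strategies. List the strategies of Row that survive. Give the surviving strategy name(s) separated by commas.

X

For Row, W strictly dominates Y on the remaining columns (S1: 7>4, S2: 9>7, S3: 3>0, S4: 7>0); eliminate Y.
Column S1 is eliminated: S3 beats it against every remaining row (W: 6>4, X: 8>0, Z: 6>0).
For Column, S3 strictly dominates S2 on the remaining rows (W: 6>0, X: 8>2, Z: 6>0); eliminate S2.
For Column, S3 strictly dominates S4 on the remaining rows (W: 6>2, X: 8>6, Z: 6>0); eliminate S4.
For Row, X strictly dominates W on the remaining columns (S3: 5>3); eliminate W.
Row Z is eliminated: X beats it against every remaining column (S3: 5>1).
Among the remaining strategies, none is strictly dominated by another pure strategy of the same player, so the elimination stops.
Surviving strategies — Row: {X}; Column: {S3}.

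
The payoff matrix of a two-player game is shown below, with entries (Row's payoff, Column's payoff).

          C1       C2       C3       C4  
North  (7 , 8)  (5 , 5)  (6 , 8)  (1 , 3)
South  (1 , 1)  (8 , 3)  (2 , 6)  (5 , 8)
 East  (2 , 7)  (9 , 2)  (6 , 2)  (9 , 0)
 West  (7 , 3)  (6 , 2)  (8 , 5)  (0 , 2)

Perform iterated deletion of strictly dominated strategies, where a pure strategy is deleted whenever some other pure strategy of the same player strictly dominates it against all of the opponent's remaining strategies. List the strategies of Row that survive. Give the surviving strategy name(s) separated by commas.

For Row, East strictly dominates South on the remaining columns (C1: 2>1, C2: 9>8, C3: 6>2, C4: 9>5); eliminate South.
Column's strategy C2 is strictly dominated by C1 (North: 8>5, East: 7>2, West: 3>2) and is removed.
Column's strategy C4 is strictly dominated by C1 (North: 8>3, East: 7>0, West: 3>2) and is removed.
Row's strategy East is strictly dominated by West (C1: 7>2, C3: 8>6) and is removed.
Among the remaining strategies, none is strictly dominated by another pure strategy of the same player, so the elimination stops.
Surviving strategies — Row: {North, West}; Column: {C1, C3}.

North, West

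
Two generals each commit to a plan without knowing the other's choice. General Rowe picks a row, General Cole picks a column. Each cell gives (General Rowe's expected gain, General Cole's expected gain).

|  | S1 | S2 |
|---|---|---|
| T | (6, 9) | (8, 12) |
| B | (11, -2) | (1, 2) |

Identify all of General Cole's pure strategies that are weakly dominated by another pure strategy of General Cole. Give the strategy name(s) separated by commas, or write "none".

S2 weakly dominates S1 — T: 12>9, B: 2>-2.
S2: no other strategy beats it everywhere (S1 at T (12>9)).

S1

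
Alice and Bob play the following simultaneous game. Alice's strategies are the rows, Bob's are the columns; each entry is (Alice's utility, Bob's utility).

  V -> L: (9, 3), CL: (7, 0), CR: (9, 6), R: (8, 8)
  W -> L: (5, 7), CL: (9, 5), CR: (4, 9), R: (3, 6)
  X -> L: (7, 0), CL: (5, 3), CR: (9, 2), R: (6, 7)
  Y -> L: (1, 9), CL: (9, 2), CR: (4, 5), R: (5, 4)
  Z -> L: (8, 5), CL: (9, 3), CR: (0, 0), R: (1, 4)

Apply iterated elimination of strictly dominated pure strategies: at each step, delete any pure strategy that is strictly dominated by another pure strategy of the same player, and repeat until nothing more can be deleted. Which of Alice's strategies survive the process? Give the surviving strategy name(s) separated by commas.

For Bob, R strictly dominates CL on the remaining rows (V: 8>0, W: 6>5, X: 7>3, Y: 4>2, Z: 4>3); eliminate CL.
Row W is eliminated: V beats it against every remaining column (L: 9>5, CR: 9>4, R: 8>3).
Alice's strategy Y is strictly dominated by V (L: 9>1, CR: 9>4, R: 8>5) and is removed.
Alice's strategy Z is strictly dominated by V (L: 9>8, CR: 9>0, R: 8>1) and is removed.
For Bob, CR strictly dominates L on the remaining rows (V: 6>3, X: 2>0); eliminate L.
Bob's strategy CR is strictly dominated by R (V: 8>6, X: 7>2) and is removed.
Alice's strategy X is strictly dominated by V (R: 8>6) and is removed.
Among the remaining strategies, none is strictly dominated by another pure strategy of the same player, so the elimination stops.
Surviving strategies — Alice: {V}; Bob: {R}.

V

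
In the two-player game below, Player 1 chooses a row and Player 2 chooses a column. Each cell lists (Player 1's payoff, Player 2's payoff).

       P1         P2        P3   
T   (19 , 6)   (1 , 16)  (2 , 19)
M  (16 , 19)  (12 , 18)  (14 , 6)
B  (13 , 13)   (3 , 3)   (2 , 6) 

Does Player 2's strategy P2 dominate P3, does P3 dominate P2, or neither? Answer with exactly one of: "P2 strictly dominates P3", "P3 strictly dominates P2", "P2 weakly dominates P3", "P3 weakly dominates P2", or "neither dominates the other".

neither dominates the other

P2's payoffs vs P3's, by Player 1's action — T: 16<19, M: 18>6, B: 3<6.
P2 does better at M but worse at T, B; neither strategy dominates the other.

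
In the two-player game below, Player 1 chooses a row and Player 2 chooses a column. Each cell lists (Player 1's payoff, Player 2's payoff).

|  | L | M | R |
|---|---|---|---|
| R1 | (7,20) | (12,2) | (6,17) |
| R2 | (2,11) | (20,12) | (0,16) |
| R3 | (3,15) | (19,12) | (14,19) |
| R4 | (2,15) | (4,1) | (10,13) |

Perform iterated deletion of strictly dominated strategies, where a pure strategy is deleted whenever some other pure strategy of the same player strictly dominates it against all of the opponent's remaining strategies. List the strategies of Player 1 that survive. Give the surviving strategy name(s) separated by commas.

Player 1's strategy R4 is strictly dominated by R3 (L: 3>2, M: 19>4, R: 14>10) and is removed.
For Player 2, R strictly dominates M on the remaining rows (R1: 17>2, R2: 16>12, R3: 19>12); eliminate M.
Row R2 is eliminated: R1 beats it against every remaining column (L: 7>2, R: 6>0).
Among the remaining strategies, none is strictly dominated by another pure strategy of the same player, so the elimination stops.
Surviving strategies — Player 1: {R1, R3}; Player 2: {L, R}.

R1, R3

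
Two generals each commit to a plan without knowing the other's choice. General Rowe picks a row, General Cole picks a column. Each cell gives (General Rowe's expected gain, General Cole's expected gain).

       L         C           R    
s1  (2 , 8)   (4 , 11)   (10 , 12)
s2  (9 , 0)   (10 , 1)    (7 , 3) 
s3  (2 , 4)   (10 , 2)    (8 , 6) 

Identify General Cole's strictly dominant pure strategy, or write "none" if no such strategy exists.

R

R vs L: s1: 12>8, s2: 3>0, s3: 6>4.
R vs C: s1: 12>11, s2: 3>1, s3: 6>2.
R strictly beats every other strategy against every opponent action, so it is strictly dominant.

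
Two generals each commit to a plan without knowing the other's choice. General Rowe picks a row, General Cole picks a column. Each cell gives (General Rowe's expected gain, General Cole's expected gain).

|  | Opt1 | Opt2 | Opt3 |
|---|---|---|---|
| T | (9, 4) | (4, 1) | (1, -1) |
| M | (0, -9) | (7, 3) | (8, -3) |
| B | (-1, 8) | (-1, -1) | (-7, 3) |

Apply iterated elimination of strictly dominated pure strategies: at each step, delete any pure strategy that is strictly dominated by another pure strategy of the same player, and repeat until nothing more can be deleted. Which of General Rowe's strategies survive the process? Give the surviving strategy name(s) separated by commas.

For General Rowe, T strictly dominates B on the remaining columns (Opt1: 9>-1, Opt2: 4>-1, Opt3: 1>-7); eliminate B.
General Cole's strategy Opt3 is strictly dominated by Opt2 (T: 1>-1, M: 3>-3) and is removed.
Among the remaining strategies, none is strictly dominated by another pure strategy of the same player, so the elimination stops.
Surviving strategies — General Rowe: {T, M}; General Cole: {Opt1, Opt2}.

T, M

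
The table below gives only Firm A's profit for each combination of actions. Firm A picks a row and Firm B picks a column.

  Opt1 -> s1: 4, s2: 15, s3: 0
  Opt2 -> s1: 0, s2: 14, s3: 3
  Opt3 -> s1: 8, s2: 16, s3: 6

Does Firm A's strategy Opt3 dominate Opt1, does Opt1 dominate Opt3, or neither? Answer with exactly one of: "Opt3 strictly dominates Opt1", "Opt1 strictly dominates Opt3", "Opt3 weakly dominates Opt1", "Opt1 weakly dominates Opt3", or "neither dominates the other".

Compare Opt3 to Opt1 across each choice by Firm B: s1: 8>4, s2: 16>15, s3: 6>0.
Every comparison favours Opt3, so Opt3 strictly dominates Opt1.

Opt3 strictly dominates Opt1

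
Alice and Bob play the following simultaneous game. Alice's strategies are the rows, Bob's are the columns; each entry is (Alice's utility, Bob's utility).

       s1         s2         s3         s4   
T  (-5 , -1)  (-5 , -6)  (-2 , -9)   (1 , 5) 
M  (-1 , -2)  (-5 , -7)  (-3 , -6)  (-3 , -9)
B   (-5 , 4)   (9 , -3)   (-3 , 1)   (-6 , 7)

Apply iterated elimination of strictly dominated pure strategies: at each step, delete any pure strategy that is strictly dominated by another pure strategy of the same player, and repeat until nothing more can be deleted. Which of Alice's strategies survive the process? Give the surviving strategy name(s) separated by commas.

T, M

Column s2 is eliminated: s1 beats it against every remaining row (T: -1>-6, M: -2>-7, B: 4>-3).
For Bob, s1 strictly dominates s3 on the remaining rows (T: -1>-9, M: -2>-6, B: 4>1); eliminate s3.
For Alice, M strictly dominates B on the remaining columns (s1: -1>-5, s4: -3>-6); eliminate B.
Among the remaining strategies, none is strictly dominated by another pure strategy of the same player, so the elimination stops.
Surviving strategies — Alice: {T, M}; Bob: {s1, s4}.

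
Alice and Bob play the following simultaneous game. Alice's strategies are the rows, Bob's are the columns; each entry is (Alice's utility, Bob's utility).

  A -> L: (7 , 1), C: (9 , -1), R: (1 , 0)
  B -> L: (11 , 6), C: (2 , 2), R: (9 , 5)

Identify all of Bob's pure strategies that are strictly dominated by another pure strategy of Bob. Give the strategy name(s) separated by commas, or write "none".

C, R

Nothing dominates L: C at A (1>-1); R at A (1>0).
L strictly dominates C — A: 1>-1, B: 6>2.
R is strictly dominated by L (A: 1>0, B: 6>5).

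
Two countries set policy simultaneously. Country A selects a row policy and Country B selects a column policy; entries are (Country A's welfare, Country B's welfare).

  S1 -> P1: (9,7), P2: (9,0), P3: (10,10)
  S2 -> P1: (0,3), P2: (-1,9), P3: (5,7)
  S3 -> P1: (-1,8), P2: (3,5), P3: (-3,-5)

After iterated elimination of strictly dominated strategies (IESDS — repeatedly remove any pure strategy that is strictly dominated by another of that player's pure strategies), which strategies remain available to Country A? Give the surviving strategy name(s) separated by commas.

S1

For Country A, S1 strictly dominates S2 on the remaining columns (P1: 9>0, P2: 9>-1, P3: 10>5); eliminate S2.
Country A's strategy S3 is strictly dominated by S1 (P1: 9>-1, P2: 9>3, P3: 10>-3) and is removed.
Column P1 is eliminated: P3 beats it against every remaining row (S1: 10>7).
Country B's strategy P2 is strictly dominated by P3 (S1: 10>0) and is removed.
Among the remaining strategies, none is strictly dominated by another pure strategy of the same player, so the elimination stops.
Surviving strategies — Country A: {S1}; Country B: {P3}.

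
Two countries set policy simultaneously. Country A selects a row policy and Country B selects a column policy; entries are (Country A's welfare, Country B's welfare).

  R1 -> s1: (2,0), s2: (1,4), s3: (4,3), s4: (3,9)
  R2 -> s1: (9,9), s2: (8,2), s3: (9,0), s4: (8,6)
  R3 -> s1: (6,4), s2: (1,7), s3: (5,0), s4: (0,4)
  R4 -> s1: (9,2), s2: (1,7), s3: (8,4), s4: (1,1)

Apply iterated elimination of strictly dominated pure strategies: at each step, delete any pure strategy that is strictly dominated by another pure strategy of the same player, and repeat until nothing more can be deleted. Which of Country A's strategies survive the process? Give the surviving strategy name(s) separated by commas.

R2, R4

For Country A, R2 strictly dominates R1 on the remaining columns (s1: 9>2, s2: 8>1, s3: 9>4, s4: 8>3); eliminate R1.
For Country A, R2 strictly dominates R3 on the remaining columns (s1: 9>6, s2: 8>1, s3: 9>5, s4: 8>0); eliminate R3.
Country B's strategy s3 is strictly dominated by s2 (R2: 2>0, R4: 7>4) and is removed.
For Country B, s1 strictly dominates s4 on the remaining rows (R2: 9>6, R4: 2>1); eliminate s4.
Among the remaining strategies, none is strictly dominated by another pure strategy of the same player, so the elimination stops.
Surviving strategies — Country A: {R2, R4}; Country B: {s1, s2}.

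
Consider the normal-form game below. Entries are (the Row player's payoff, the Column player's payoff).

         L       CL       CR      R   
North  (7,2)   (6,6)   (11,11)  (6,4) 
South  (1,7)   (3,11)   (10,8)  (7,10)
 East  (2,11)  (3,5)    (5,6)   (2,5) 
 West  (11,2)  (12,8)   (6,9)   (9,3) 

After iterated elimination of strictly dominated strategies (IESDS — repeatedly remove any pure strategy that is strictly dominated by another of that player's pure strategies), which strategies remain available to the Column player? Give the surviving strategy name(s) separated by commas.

CR

The Row player's strategy East is strictly dominated by North (L: 7>2, CL: 6>3, CR: 11>5, R: 6>2) and is removed.
The Column player's strategy L is strictly dominated by CL (North: 6>2, South: 11>7, West: 8>2) and is removed.
Column R is eliminated: CL beats it against every remaining row (North: 6>4, South: 11>10, West: 8>3).
For the Row player, North strictly dominates South on the remaining columns (CL: 6>3, CR: 11>10); eliminate South.
The Column player's strategy CL is strictly dominated by CR (North: 11>6, West: 9>8) and is removed.
For the Row player, North strictly dominates West on the remaining columns (CR: 11>6); eliminate West.
Among the remaining strategies, none is strictly dominated by another pure strategy of the same player, so the elimination stops.
Surviving strategies — the Row player: {North}; the Column player: {CR}.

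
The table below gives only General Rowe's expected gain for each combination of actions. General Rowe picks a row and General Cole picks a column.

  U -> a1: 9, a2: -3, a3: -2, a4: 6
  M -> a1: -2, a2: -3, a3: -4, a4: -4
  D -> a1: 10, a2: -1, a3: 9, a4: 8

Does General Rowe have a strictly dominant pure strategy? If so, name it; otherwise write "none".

D

D vs U: a1: 10>9, a2: -1>-3, a3: 9>-2, a4: 8>6.
D vs M: a1: 10>-2, a2: -1>-3, a3: 9>-4, a4: 8>-4.
D strictly beats every other strategy against every opponent action, so it is strictly dominant.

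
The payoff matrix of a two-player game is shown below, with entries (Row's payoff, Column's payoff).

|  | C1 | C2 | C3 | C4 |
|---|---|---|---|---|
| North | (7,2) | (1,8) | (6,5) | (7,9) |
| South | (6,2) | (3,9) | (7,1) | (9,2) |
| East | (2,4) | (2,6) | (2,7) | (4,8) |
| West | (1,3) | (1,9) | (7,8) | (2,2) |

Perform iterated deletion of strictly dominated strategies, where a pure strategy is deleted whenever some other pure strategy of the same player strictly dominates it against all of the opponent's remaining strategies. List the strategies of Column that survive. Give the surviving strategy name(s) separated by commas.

C2

For Row, South strictly dominates East on the remaining columns (C1: 6>2, C2: 3>2, C3: 7>2, C4: 9>4); eliminate East.
For Column, C2 strictly dominates C1 on the remaining rows (North: 8>2, South: 9>2, West: 9>3); eliminate C1.
For Row, South strictly dominates North on the remaining columns (C2: 3>1, C3: 7>6, C4: 9>7); eliminate North.
Column C3 is eliminated: C2 beats it against every remaining row (South: 9>1, West: 9>8).
Row West is eliminated: South beats it against every remaining column (C2: 3>1, C4: 9>2).
Column C4 is eliminated: C2 beats it against every remaining row (South: 9>2).
Among the remaining strategies, none is strictly dominated by another pure strategy of the same player, so the elimination stops.
Surviving strategies — Row: {South}; Column: {C2}.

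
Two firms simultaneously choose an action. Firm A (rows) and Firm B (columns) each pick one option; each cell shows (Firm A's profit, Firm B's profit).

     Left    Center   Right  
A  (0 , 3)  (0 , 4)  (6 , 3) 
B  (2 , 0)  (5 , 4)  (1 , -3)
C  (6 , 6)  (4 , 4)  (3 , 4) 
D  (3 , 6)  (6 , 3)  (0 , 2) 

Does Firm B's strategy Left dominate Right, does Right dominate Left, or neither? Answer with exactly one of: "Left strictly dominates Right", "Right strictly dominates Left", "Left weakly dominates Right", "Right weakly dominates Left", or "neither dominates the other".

Left's payoffs vs Right's, by Firm A's action — A: 3=3, B: 0>-3, C: 6>4, D: 6>2.
Left is at least as good everywhere and strictly better somewhere (tied only at A), so Left weakly but not strictly dominates Right.

Left weakly dominates Right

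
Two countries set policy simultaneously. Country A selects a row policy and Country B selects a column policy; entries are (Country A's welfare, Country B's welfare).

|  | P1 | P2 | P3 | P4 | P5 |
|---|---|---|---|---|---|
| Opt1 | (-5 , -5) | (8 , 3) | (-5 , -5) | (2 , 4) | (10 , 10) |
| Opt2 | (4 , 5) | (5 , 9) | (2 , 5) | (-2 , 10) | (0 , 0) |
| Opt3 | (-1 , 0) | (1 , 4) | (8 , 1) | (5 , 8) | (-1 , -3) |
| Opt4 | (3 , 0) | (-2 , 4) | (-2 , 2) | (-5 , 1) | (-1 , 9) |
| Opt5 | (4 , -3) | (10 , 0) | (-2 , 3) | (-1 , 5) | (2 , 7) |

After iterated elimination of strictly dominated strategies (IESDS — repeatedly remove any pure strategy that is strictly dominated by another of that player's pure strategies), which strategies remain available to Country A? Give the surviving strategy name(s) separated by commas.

Opt1, Opt3

For Country A, Opt2 strictly dominates Opt4 on the remaining columns (P1: 4>3, P2: 5>-2, P3: 2>-2, P4: -2>-5, P5: 0>-1); eliminate Opt4.
Country B's strategy P1 is strictly dominated by P2 (Opt1: 3>-5, Opt2: 9>5, Opt3: 4>0, Opt5: 0>-3) and is removed.
For Country B, P4 strictly dominates P2 on the remaining rows (Opt1: 4>3, Opt2: 10>9, Opt3: 8>4, Opt5: 5>0); eliminate P2.
Column P3 is eliminated: P4 beats it against every remaining row (Opt1: 4>-5, Opt2: 10>5, Opt3: 8>1, Opt5: 5>3).
For Country A, Opt1 strictly dominates Opt2 on the remaining columns (P4: 2>-2, P5: 10>0); eliminate Opt2.
For Country A, Opt1 strictly dominates Opt5 on the remaining columns (P4: 2>-1, P5: 10>2); eliminate Opt5.
Among the remaining strategies, none is strictly dominated by another pure strategy of the same player, so the elimination stops.
Surviving strategies — Country A: {Opt1, Opt3}; Country B: {P4, P5}.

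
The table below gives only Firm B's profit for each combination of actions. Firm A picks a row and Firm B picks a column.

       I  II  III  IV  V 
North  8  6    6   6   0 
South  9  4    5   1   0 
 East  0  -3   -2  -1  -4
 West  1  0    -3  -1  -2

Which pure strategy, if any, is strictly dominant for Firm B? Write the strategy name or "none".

I vs II: North: 8>6, South: 9>4, East: 0>-3, West: 1>0.
I vs III: North: 8>6, South: 9>5, East: 0>-2, West: 1>-3.
I vs IV: North: 8>6, South: 9>1, East: 0>-1, West: 1>-1.
I vs V: North: 8>0, South: 9>0, East: 0>-4, West: 1>-2.
I strictly beats every other strategy against every opponent action, so it is strictly dominant.

I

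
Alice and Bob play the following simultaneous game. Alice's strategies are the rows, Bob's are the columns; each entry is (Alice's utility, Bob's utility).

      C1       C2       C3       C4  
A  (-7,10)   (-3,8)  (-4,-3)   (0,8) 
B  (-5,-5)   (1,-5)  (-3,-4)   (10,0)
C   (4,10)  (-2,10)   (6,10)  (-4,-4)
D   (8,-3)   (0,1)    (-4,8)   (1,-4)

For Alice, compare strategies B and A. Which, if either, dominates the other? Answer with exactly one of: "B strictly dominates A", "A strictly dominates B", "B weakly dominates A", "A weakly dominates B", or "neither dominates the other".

Compare B to A across each choice by Bob: C1: -5>-7, C2: 1>-3, C3: -3>-4, C4: 10>0.
B gives a strictly higher payoff against each choice by Bob, so B strictly dominates A.

B strictly dominates A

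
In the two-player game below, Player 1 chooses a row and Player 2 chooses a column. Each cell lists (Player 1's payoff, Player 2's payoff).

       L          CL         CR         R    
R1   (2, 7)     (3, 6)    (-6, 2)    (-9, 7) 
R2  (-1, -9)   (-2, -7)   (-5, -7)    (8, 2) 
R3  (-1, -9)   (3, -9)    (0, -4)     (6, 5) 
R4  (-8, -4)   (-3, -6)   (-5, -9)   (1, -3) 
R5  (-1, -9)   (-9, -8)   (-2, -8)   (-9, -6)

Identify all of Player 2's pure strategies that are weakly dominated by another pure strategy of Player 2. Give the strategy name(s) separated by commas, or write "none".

R weakly dominates L — R1: 7=7, R2: 2>-9, R3: 5>-9, R4: -3>-4, R5: -6>-9.
R weakly dominates CL — R1: 7>6, R2: 2>-7, R3: 5>-9, R4: -3>-6, R5: -6>-8.
CR is weakly dominated by R (R1: 7>2, R2: 2>-7, R3: 5>-4, R4: -3>-9, R5: -6>-8).
R: no other strategy beats it everywhere (L at R2 (2>-9); CL at R1 (7>6); CR at R1 (7>2)).

L, CL, CR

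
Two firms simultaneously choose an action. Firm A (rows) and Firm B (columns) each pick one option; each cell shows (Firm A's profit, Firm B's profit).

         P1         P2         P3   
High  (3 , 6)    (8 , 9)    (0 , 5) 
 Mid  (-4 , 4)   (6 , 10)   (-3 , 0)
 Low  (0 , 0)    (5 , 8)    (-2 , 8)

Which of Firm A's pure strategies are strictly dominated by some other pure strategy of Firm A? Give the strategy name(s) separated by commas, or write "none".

Mid, Low

Nothing dominates High: Mid at P1 (3>-4); Low at P1 (3>0).
Mid: dominated, since High does at least as well everywhere (P1: 3>-4, P2: 8>6, P3: 0>-3).
Low is strictly dominated by High (P1: 3>0, P2: 8>5, P3: 0>-2).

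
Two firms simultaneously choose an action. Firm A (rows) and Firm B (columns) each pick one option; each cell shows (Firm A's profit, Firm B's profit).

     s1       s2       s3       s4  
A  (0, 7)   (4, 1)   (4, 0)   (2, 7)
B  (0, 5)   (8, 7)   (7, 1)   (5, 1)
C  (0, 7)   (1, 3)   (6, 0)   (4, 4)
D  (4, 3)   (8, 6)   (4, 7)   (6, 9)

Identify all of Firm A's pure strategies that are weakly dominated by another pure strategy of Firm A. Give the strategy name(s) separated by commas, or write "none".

A, C

A: dominated, since B does at least as well everywhere (s1: 0=0, s2: 8>4, s3: 7>4, s4: 5>2).
B: no other strategy beats it everywhere (A at s2 (8>4); C at s2 (8>1); D at s3 (7>4)).
C is weakly dominated by B (s1: 0=0, s2: 8>1, s3: 7>6, s4: 5>4).
D: no other strategy beats it everywhere (A at s1 (4>0); B at s1 (4>0); C at s1 (4>0)).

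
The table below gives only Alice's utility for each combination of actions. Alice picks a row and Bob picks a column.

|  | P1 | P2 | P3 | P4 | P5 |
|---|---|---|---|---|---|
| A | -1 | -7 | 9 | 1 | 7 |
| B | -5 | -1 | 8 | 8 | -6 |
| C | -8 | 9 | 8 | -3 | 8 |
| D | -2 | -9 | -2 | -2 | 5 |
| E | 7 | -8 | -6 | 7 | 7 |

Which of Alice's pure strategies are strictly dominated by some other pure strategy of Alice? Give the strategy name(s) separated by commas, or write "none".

D

A: no other strategy beats it everywhere (B at P1 (-1>-5); C at P1 (-1>-8); D at P1 (-1>-2); E at P2 (-7>-8)).
B is not dominated — it holds its own against A at P2 (-1>-7); C at P1 (-5>-8); D at P2 (-1>-9); E at P2 (-1>-8).
C: no other strategy beats it everywhere (A at P2 (9>-7); B at P2 (9>-1); D at P2 (9>-9); E at P2 (9>-8)).
A strictly dominates D — P1: -1>-2, P2: -7>-9, P3: 9>-2, P4: 1>-2, P5: 7>5.
Nothing dominates E: A at P1 (7>-1); B at P1 (7>-5); C at P1 (7>-8); D at P1 (7>-2).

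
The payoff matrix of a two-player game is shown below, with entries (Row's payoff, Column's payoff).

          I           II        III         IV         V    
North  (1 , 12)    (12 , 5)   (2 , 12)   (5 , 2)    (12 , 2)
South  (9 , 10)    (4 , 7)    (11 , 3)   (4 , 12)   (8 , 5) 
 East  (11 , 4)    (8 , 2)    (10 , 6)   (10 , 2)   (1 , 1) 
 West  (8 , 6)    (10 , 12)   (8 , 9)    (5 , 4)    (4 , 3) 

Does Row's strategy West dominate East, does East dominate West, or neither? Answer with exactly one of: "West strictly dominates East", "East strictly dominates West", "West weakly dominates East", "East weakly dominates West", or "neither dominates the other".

West's payoffs vs East's, by Column's action — I: 8<11, II: 10>8, III: 8<10, IV: 5<10, V: 4>1.
West does better at II, V but worse at I, III, IV; neither strategy dominates the other.

neither dominates the other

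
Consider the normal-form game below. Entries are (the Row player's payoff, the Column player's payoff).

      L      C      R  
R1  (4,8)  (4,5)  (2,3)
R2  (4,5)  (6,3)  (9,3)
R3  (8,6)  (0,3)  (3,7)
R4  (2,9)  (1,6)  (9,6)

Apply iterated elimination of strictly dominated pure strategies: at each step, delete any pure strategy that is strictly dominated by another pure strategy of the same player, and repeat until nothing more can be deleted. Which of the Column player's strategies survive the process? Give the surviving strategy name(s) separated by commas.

For the Column player, L strictly dominates C on the remaining rows (R1: 8>5, R2: 5>3, R3: 6>3, R4: 9>6); eliminate C.
For the Row player, R3 strictly dominates R1 on the remaining columns (L: 8>4, R: 3>2); eliminate R1.
Among the remaining strategies, none is strictly dominated by another pure strategy of the same player, so the elimination stops.
Surviving strategies — the Row player: {R2, R3, R4}; the Column player: {L, R}.

L, R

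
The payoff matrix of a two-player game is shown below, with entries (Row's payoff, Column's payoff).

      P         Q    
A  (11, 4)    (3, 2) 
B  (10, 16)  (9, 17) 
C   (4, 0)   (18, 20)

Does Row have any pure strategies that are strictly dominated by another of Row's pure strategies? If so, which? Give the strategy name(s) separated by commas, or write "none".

none

A: no other strategy beats it everywhere (B at P (11>10); C at P (11>4)).
B: no other strategy beats it everywhere (A at Q (9>3); C at P (10>4)).
Nothing dominates C: A at Q (18>3); B at Q (18>9).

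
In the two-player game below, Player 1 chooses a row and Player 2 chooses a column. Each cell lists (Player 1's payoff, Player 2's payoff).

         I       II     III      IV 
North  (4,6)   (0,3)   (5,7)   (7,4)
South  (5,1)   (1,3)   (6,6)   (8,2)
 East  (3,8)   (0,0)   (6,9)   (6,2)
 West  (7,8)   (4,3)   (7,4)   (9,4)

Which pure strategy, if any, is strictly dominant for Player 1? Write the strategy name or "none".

West

West vs North: I: 7>4, II: 4>0, III: 7>5, IV: 9>7.
West vs South: I: 7>5, II: 4>1, III: 7>6, IV: 9>8.
West vs East: I: 7>3, II: 4>0, III: 7>6, IV: 9>6.
West strictly beats every other strategy against every opponent action, so it is strictly dominant.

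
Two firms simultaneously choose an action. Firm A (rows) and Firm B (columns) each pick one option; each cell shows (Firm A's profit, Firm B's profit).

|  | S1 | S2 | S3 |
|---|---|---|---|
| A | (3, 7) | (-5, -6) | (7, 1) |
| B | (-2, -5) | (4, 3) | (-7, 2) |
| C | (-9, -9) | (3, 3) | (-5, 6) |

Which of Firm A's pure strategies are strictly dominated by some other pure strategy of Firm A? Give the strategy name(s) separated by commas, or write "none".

none

A is not dominated — it holds its own against B at S1 (3>-2); C at S1 (3>-9).
Nothing dominates B: A at S2 (4>-5); C at S1 (-2>-9).
C: no other strategy beats it everywhere (A at S2 (3>-5); B at S3 (-5>-7)).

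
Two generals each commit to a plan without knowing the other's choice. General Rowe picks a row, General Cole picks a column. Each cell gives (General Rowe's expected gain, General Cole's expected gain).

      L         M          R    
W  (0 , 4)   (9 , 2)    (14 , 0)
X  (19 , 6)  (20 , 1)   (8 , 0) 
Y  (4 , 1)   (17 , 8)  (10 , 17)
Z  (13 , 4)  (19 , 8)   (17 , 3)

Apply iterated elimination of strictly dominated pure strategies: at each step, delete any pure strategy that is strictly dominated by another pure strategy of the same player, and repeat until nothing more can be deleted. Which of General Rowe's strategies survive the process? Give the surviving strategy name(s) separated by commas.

Row W is eliminated: Z beats it against every remaining column (L: 13>0, M: 19>9, R: 17>14).
For General Rowe, Z strictly dominates Y on the remaining columns (L: 13>4, M: 19>17, R: 17>10); eliminate Y.
Column R is eliminated: L beats it against every remaining row (X: 6>0, Z: 4>3).
Row Z is eliminated: X beats it against every remaining column (L: 19>13, M: 20>19).
For General Cole, L strictly dominates M on the remaining rows (X: 6>1); eliminate M.
Among the remaining strategies, none is strictly dominated by another pure strategy of the same player, so the elimination stops.
Surviving strategies — General Rowe: {X}; General Cole: {L}.

X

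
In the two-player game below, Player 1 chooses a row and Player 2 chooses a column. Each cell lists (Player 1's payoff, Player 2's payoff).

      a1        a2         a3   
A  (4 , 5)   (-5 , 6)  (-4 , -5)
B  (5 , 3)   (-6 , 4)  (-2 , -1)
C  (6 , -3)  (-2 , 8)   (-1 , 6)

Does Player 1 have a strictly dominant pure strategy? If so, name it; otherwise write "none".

C

C vs A: a1: 6>4, a2: -2>-5, a3: -1>-4.
C vs B: a1: 6>5, a2: -2>-6, a3: -1>-2.
C strictly beats every other strategy against every opponent action, so it is strictly dominant.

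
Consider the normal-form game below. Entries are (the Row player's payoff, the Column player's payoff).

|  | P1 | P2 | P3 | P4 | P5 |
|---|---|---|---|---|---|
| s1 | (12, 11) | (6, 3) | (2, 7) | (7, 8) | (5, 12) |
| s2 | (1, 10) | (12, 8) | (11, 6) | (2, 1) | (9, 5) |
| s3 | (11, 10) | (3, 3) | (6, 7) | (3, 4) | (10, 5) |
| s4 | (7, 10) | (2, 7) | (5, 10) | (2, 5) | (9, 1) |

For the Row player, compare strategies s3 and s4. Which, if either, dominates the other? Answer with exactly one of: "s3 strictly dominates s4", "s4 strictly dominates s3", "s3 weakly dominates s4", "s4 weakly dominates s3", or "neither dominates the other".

s3 strictly dominates s4

s3's payoffs vs s4's, by the Column player's action — P1: 11>7, P2: 3>2, P3: 6>5, P4: 3>2, P5: 10>9.
Every comparison favours s3, so s3 strictly dominates s4.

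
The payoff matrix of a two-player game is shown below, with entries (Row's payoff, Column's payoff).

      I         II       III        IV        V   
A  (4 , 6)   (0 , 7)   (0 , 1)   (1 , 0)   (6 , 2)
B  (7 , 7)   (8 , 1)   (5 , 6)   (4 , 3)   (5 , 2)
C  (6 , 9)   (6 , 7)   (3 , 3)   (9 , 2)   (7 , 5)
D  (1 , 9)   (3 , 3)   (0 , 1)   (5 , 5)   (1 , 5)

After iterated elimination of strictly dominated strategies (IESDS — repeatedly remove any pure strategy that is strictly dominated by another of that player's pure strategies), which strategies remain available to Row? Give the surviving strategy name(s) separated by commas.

Row's strategy A is strictly dominated by C (I: 6>4, II: 6>0, III: 3>0, IV: 9>1, V: 7>6) and is removed.
Row's strategy D is strictly dominated by C (I: 6>1, II: 6>3, III: 3>0, IV: 9>5, V: 7>1) and is removed.
Column's strategy II is strictly dominated by I (B: 7>1, C: 9>7) and is removed.
For Column, I strictly dominates III on the remaining rows (B: 7>6, C: 9>3); eliminate III.
Column IV is eliminated: I beats it against every remaining row (B: 7>3, C: 9>2).
Column's strategy V is strictly dominated by I (B: 7>2, C: 9>5) and is removed.
Row C is eliminated: B beats it against every remaining column (I: 7>6).
Among the remaining strategies, none is strictly dominated by another pure strategy of the same player, so the elimination stops.
Surviving strategies — Row: {B}; Column: {I}.

B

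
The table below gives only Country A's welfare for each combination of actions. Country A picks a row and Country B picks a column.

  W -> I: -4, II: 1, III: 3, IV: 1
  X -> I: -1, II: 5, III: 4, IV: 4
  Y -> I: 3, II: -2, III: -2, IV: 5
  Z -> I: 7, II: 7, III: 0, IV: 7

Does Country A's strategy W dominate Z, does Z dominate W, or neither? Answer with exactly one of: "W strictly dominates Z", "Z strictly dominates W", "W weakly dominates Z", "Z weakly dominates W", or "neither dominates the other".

W's payoffs vs Z's, by Country B's action — I: -4<7, II: 1<7, III: 3>0, IV: 1<7.
W does better at III but worse at I, II, IV; neither strategy dominates the other.

neither dominates the other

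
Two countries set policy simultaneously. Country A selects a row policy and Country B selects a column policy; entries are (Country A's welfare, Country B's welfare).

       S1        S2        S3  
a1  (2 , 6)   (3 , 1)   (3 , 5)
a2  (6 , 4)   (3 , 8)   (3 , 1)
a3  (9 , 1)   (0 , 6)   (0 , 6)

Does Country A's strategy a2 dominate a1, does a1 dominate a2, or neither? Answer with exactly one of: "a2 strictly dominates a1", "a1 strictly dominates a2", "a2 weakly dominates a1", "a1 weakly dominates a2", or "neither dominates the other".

a2 weakly dominates a1

Compare a2 to a1 across each opponent action: S1: 6>2, S2: 3=3, S3: 3=3.
a2 is at least as good everywhere and strictly better somewhere (tied only at S2, S3), so a2 weakly but not strictly dominates a1.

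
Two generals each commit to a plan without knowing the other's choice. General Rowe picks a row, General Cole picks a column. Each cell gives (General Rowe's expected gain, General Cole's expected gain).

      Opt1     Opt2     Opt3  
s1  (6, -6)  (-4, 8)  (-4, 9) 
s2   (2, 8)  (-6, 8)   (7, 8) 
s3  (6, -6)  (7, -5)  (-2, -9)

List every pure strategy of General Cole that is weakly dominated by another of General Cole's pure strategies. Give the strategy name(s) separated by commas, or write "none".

Opt1

Opt2 weakly dominates Opt1 — s1: 8>-6, s2: 8=8, s3: -5>-6.
Opt2 is not dominated — it holds its own against Opt1 at s1 (8>-6); Opt3 at s3 (-5>-9).
Nothing dominates Opt3: Opt1 at s1 (9>-6); Opt2 at s1 (9>8).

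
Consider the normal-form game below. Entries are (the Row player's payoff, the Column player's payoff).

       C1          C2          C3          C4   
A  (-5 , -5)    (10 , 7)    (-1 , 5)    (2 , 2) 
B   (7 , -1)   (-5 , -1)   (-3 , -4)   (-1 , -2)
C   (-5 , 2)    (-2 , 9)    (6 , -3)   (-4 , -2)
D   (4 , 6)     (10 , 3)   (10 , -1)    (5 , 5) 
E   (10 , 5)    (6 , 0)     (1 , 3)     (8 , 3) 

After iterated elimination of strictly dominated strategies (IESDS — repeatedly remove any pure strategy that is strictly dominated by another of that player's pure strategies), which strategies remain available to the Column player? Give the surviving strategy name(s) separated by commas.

C1, C2, C3, C4

Row B is eliminated: E beats it against every remaining column (C1: 10>7, C2: 6>-5, C3: 1>-3, C4: 8>-1).
Row C is eliminated: D beats it against every remaining column (C1: 4>-5, C2: 10>-2, C3: 10>6, C4: 5>-4).
Among the remaining strategies, none is strictly dominated by another pure strategy of the same player, so the elimination stops.
Surviving strategies — the Row player: {A, D, E}; the Column player: {C1, C2, C3, C4}.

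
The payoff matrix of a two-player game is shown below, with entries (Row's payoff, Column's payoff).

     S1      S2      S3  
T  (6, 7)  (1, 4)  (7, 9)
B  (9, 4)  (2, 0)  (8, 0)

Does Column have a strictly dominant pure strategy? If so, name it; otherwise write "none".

none

S1 fails to dominate S3 at T (7<9).
S2 fails to dominate S1 at T (4<7).
S3 fails to dominate S1 at B (0<4).
No single strategy dominates all the others.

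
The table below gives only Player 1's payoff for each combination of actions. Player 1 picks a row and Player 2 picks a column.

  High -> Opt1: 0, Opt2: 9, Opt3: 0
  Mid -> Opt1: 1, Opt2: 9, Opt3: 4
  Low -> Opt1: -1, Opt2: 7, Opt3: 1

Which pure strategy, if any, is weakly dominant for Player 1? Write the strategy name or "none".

Mid

Mid vs High: Opt1: 1>0, Opt2: 9=9, Opt3: 4>0.
Mid vs Low: Opt1: 1>-1, Opt2: 9>7, Opt3: 4>1.
Mid is at least as good as every other strategy against every opponent action, so it is weakly dominant.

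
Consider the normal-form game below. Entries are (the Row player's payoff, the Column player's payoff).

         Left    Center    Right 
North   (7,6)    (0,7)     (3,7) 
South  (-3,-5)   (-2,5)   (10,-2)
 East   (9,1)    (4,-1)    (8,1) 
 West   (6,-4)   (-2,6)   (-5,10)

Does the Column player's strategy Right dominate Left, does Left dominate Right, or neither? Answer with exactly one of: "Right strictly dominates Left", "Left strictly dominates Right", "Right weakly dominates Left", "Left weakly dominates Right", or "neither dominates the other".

Compare Right to Left across every action of the Row player: North: 7>6, South: -2>-5, East: 1=1, West: 10>-4.
Right is at least as good everywhere and strictly better somewhere (tied only at East), so Right weakly but not strictly dominates Left.

Right weakly dominates Left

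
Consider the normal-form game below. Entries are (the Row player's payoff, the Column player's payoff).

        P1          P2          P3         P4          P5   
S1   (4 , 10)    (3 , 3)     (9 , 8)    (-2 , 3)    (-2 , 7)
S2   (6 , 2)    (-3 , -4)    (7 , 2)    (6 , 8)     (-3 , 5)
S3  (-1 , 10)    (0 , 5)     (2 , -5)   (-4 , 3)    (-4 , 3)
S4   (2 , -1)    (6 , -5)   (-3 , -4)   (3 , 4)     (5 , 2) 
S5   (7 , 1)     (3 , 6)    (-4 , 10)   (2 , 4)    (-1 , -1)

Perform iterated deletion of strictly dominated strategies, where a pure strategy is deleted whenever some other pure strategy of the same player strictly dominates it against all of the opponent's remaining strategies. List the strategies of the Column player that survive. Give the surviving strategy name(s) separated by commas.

For the Row player, S1 strictly dominates S3 on the remaining columns (P1: 4>-1, P2: 3>0, P3: 9>2, P4: -2>-4, P5: -2>-4); eliminate S3.
For the Column player, P3 strictly dominates P2 on the remaining rows (S1: 8>3, S2: 2>-4, S4: -4>-5, S5: 10>6); eliminate P2.
Among the remaining strategies, none is strictly dominated by another pure strategy of the same player, so the elimination stops.
Surviving strategies — the Row player: {S1, S2, S4, S5}; the Column player: {P1, P3, P4, P5}.

P1, P3, P4, P5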